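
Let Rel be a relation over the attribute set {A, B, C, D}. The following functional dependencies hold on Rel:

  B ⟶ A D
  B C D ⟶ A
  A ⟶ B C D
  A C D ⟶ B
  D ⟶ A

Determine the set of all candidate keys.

{A}⁺: A→BCD adds B, C, D → {A, B, C, D}.
{B}⁺: B→AD adds A, D; A→BCD adds C → {A, B, C, D}.
{D}⁺: D→A adds A; A→BCD adds B, C → {A, B, C, D}.
Any other superkey contains one of these as a subset, so there are no further candidate keys.

{A}, {B}, {D}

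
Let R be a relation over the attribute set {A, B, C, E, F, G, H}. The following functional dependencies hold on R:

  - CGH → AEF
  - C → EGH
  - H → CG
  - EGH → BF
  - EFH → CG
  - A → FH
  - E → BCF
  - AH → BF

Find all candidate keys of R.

{A}⁺: A→FH adds F, H; AH→BF adds B; H→CG adds C, G; CGH→AEF adds E → {A, B, C, E, F, G, H}.
{C}⁺: C→EGH adds E, G, H; EGH→BF adds B, F; CGH→AEF adds A → {A, B, C, E, F, G, H}.
{E}⁺: E→BCF adds B, C, F; C→EGH adds G, H; CGH→AEF adds A → {A, B, C, E, F, G, H}.
{H}⁺: H→CG adds C, G; CGH→AEF adds A, E, F; EGH→BF adds B → {A, B, C, E, F, G, H}.

(A), (C), (E), (H)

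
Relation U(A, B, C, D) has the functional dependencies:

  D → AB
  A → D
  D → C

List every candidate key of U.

{A}⁺: A→D adds D; D→C adds C; D→AB adds B → {A, B, C, D}.
{D}⁺: D→AB adds A, B; D→C adds C → {A, B, C, D}.
Any other superkey contains one of these as a subset, so there are no further candidate keys.

A; D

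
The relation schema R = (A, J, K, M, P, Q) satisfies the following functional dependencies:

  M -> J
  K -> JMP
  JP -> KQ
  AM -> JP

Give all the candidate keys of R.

(A, K); (A, M); (A, J, P)

Attribute A never appears on the right-hand side of any dependency, so A must belong to every candidate key.
{A}⁺ = {A}, which is not all of the schema, so we must add further attributes.
{A, K}⁺: K→JMP adds J, M, P; JP→KQ adds Q → {A, J, K, M, P, Q}. Minimal: {K}⁺ = {J, K, M, P, Q}; {A}⁺ = {A} — none reach the full schema.
{A, M}⁺: M→J adds J; AM→JP adds P; JP→KQ adds K, Q → {A, J, K, M, P, Q}. Minimal: {M}⁺ = {J, M}; {A}⁺ = {A} — none reach the full schema.
{A, J, P}⁺: JP→KQ adds K, Q; K→JMP adds M → {A, J, K, M, P, Q}. Minimal: {J, P}⁺ = {J, K, M, P, Q}; {A, P}⁺ = {A, P}; {A, J}⁺ = {A, J} — none reach the full schema.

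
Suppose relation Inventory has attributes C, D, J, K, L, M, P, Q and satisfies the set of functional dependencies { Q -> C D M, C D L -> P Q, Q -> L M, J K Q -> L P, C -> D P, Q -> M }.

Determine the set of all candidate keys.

{J, K, Q}⁺: Q→CDM adds C, D, M; Q→LM adds L; JKQ→LP adds P → {C, D, J, K, L, M, P, Q}.
{C, J, K, L}⁺: C→DP adds D, P; CDL→PQ adds Q; Q→LM adds M → {C, D, J, K, L, M, P, Q}.
Any other superkey contains one of these as a subset, so there are no further candidate keys.

{J, K, Q}, {C, J, K, L}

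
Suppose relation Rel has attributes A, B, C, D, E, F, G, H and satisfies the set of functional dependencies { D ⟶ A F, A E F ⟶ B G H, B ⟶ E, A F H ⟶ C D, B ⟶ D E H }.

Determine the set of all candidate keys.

{B}⁺: B→E adds E; B→DEH adds D, H; D→AF adds A, F; AEF→BGH adds G; AFH→CD adds C → {A, B, C, D, E, F, G, H}.
{D, E}⁺: D→AF adds A, F; AEF→BGH adds B, G, H; AFH→CD adds C → {A, B, C, D, E, F, G, H}. Minimal: {E}⁺ = {E}; {D}⁺ = {A, D, F} — none reach the full schema.
{A, E, F}⁺: AEF→BGH adds B, G, H; AFH→CD adds C, D → {A, B, C, D, E, F, G, H}. Minimal: {E, F}⁺ = {E, F}; {A, F}⁺ = {A, F}; {A, E}⁺ = {A, E} — none reach the full schema.

{B}, {D, E}, {A, E, F}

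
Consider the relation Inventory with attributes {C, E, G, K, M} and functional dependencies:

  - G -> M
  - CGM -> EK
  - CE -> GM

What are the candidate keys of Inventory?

Attribute C never appears on the right-hand side of any dependency, so C must belong to every candidate key.
{C}⁺ = {C}, which is not all of the schema, so we must add further attributes.
{C, E}⁺: CE→GM adds G, M; CGM→EK adds K → {C, E, G, K, M}. Minimal: {E}⁺ = {E}; {C}⁺ = {C} — none reach the full schema.
{C, G}⁺: G→M adds M; CGM→EK adds E, K → {C, E, G, K, M}. Minimal: {G}⁺ = {G, M}; {C}⁺ = {C} — none reach the full schema.

CE; CG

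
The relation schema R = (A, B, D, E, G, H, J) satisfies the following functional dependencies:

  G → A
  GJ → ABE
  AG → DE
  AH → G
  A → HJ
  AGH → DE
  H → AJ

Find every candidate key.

{A}⁺: A→HJ adds H, J; AH→G adds G; AGH→DE adds D, E; GJ→ABE adds B → {A, B, D, E, G, H, J}.
{G}⁺: G→A adds A; AG→DE adds D, E; A→HJ adds H, J; GJ→ABE adds B → {A, B, D, E, G, H, J}.
{H}⁺: H→AJ adds A, J; AH→G adds G; AGH→DE adds D, E; GJ→ABE adds B → {A, B, D, E, G, H, J}.
Any other superkey contains one of these as a subset, so there are no further candidate keys.

{A}; {G}; {H}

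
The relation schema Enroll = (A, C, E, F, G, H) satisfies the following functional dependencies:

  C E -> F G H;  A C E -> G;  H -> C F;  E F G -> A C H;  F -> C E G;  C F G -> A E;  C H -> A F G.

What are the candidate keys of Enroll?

{F}, {H}, {C, E}

{F}⁺: F→CEG adds C, E, G; CFG→AE adds A; CE→FGH adds H → {A, C, E, F, G, H}.
{H}⁺: H→CF adds C, F; F→CEG adds E, G; CFG→AE adds A → {A, C, E, F, G, H}.
{C, E}⁺: CE→FGH adds F, G, H; EFG→ACH adds A → {A, C, E, F, G, H}. Minimal: {E}⁺ = {E}; {C}⁺ = {C} — none reach the full schema.
Any other superkey contains one of these as a subset, so there are no further candidate keys.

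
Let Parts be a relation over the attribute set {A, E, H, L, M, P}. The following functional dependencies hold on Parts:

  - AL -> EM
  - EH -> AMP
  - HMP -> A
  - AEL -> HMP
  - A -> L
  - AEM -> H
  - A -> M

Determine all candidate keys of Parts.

{A}⁺: A→L adds L; A→M adds M; AL→EM adds E; AEL→HMP adds H, P → {A, E, H, L, M, P}.
{E, H}⁺: EH→AMP adds A, M, P; A→L adds L → {A, E, H, L, M, P}. Minimal: {H}⁺ = {H}; {E}⁺ = {E} — none reach the full schema.
{H, M, P}⁺: HMP→A adds A; A→L adds L; AL→EM adds E → {A, E, H, L, M, P}. Minimal: {M, P}⁺ = {M, P}; {H, P}⁺ = {H, P}; {H, M}⁺ = {H, M} — none reach the full schema.
Any other superkey contains one of these as a subset, so there are no further candidate keys.

{A}; {E, H}; {H, M, P}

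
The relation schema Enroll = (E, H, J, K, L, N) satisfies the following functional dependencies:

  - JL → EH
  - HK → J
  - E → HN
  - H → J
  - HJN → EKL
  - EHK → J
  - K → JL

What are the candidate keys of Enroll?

{E}⁺: E→HN adds H, N; H→J adds J; HJN→EKL adds K, L → {E, H, J, K, L, N}.
{K}⁺: K→JL adds J, L; JL→EH adds E, H; E→HN adds N → {E, H, J, K, L, N}.
{H, L}⁺: H→J adds J; JL→EH adds E; E→HN adds N; HJN→EKL adds K → {E, H, J, K, L, N}. Minimal: {L}⁺ = {L}; {H}⁺ = {H, J} — none reach the full schema.
{H, N}⁺: H→J adds J; HJN→EKL adds E, K, L → {E, H, J, K, L, N}. Minimal: {N}⁺ = {N}; {H}⁺ = {H, J} — none reach the full schema.
{J, L}⁺: JL→EH adds E, H; E→HN adds N; HJN→EKL adds K → {E, H, J, K, L, N}. Minimal: {L}⁺ = {L}; {J}⁺ = {J} — none reach the full schema.

{E}, {K}, {H, L}, {H, N}, {J, L}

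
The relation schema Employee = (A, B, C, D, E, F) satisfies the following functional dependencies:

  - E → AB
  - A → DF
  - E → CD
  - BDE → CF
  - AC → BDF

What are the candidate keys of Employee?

Attribute E never appears on the right-hand side of any dependency, so E must belong to every candidate key.
{E}⁺ = {A, B, C, D, E, F}, which is all of the schema, so {E} is the only candidate key.

E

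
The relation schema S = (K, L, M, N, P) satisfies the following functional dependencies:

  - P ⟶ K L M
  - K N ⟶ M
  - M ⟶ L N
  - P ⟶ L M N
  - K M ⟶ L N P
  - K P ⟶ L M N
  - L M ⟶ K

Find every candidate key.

{M}; {P}; {K, N}

{M}⁺: M→LN adds L, N; LM→K adds K; KM→LNP adds P → {K, L, M, N, P}.
{P}⁺: P→KLM adds K, L, M; M→LN adds N → {K, L, M, N, P}.
{K, N}⁺: KN→M adds M; M→LN adds L; KM→LNP adds P → {K, L, M, N, P}. Minimal: {N}⁺ = {N}; {K}⁺ = {K} — none reach the full schema.
Any other superkey contains one of these as a subset, so there are no further candidate keys.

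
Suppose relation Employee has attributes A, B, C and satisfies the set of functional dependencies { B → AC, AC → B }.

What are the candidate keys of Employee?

{B}⁺: B→AC adds A, C → {A, B, C}.
{A, C}⁺: AC→B adds B → {A, B, C}.

B, AC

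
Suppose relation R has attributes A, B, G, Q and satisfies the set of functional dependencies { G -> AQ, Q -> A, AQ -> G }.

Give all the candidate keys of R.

Attribute B never appears on the right-hand side of any dependency, so B must belong to every candidate key.
{B}⁺ = {B}, which is not all of the schema, so we must add further attributes.
{B, G}⁺: G→AQ adds A, Q → {A, B, G, Q}. Minimal: {G}⁺ = {A, G, Q}; {B}⁺ = {B} — none reach the full schema.
{B, Q}⁺: Q→A adds A; AQ→G adds G → {A, B, G, Q}. Minimal: {Q}⁺ = {A, G, Q}; {B}⁺ = {B} — none reach the full schema.

{B, G}; {B, Q}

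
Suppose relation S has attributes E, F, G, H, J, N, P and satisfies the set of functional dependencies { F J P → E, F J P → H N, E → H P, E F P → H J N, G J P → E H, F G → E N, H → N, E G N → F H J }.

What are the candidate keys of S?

{E, G}, {F, G}, {G, J, P}

Attribute G never appears on the right-hand side of any dependency, so G must belong to every candidate key.
{G}⁺ = {G}, which is not all of the schema, so we must add further attributes.
{E, G}⁺: E→HP adds H, P; H→N adds N; EGN→FHJ adds F, J → {E, F, G, H, J, N, P}. Minimal: {G}⁺ = {G}; {E}⁺ = {E, H, N, P} — none reach the full schema.
{F, G}⁺: FG→EN adds E, N; EGN→FHJ adds H, J; E→HP adds P → {E, F, G, H, J, N, P}. Minimal: {G}⁺ = {G}; {F}⁺ = {F} — none reach the full schema.
{G, J, P}⁺: GJP→EH adds E, H; H→N adds N; EGN→FHJ adds F → {E, F, G, H, J, N, P}. Minimal: {J, P}⁺ = {J, P}; {G, P}⁺ = {G, P}; {G, J}⁺ = {G, J} — none reach the full schema.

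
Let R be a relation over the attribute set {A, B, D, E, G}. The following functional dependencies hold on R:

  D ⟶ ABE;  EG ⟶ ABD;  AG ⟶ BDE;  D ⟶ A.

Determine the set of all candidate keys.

(A, G), (D, G), (E, G)

Attribute G never appears on the right-hand side of any dependency, so G must belong to every candidate key.
{G}⁺ = {G}, which is not all of the schema, so we must add further attributes.
{A, G}⁺: AG→BDE adds B, D, E → {A, B, D, E, G}. Minimal: {G}⁺ = {G}; {A}⁺ = {A} — none reach the full schema.
{D, G}⁺: D→ABE adds A, B, E → {A, B, D, E, G}. Minimal: {G}⁺ = {G}; {D}⁺ = {A, B, D, E} — none reach the full schema.
{E, G}⁺: EG→ABD adds A, B, D → {A, B, D, E, G}. Minimal: {G}⁺ = {G}; {E}⁺ = {E} — none reach the full schema.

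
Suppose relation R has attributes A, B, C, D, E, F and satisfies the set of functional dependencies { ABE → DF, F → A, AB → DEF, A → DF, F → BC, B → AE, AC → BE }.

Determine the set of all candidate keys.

A, B, F

{A}⁺: A→DF adds D, F; F→BC adds B, C; B→AE adds E → {A, B, C, D, E, F}.
{B}⁺: B→AE adds A, E; ABE→DF adds D, F; F→BC adds C → {A, B, C, D, E, F}.
{F}⁺: F→A adds A; A→DF adds D; F→BC adds B, C; B→AE adds E → {A, B, C, D, E, F}.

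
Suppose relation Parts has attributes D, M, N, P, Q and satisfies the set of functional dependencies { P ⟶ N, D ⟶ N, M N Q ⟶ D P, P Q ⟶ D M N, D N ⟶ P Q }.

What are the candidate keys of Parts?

{D}⁺: D→N adds N; DN→PQ adds P, Q; PQ→DMN adds M → {D, M, N, P, Q}.
{P, Q}⁺: P→N adds N; PQ→DMN adds D, M → {D, M, N, P, Q}.
{M, N, Q}⁺: MNQ→DP adds D, P → {D, M, N, P, Q}.
Any other superkey contains one of these as a subset, so there are no further candidate keys.

{D}, {P, Q}, {M, N, Q}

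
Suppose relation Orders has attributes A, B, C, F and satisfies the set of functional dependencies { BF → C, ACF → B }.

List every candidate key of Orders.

Attributes A, F never appear on any right-hand side, so every candidate key must contain {A, F}.
{A, F}⁺ = {A, F}, which is not all of the schema, so we must add further attributes.
{A, B, F}⁺: BF→C adds C → {A, B, C, F}. Minimal: {B, F}⁺ = {B, C, F}; {A, F}⁺ = {A, F}; {A, B}⁺ = {A, B} — none reach the full schema.
{A, C, F}⁺: ACF→B adds B → {A, B, C, F}. Minimal: {C, F}⁺ = {C, F}; {A, F}⁺ = {A, F}; {A, C}⁺ = {A, C} — none reach the full schema.

(A, B, F), (A, C, F)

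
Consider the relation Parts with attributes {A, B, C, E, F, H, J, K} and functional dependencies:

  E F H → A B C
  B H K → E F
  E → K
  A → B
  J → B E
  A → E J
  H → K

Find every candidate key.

{A, H}, {B, H}, {H, J}, {E, F, H}

Attribute H never appears on the right-hand side of any dependency, so H must belong to every candidate key.
{H}⁺ = {H, K}, which is not all of the schema, so we must add further attributes.
{A, H}⁺: A→B adds B; A→EJ adds E, J; H→K adds K; BHK→EF adds F; EFH→ABC adds C → {A, B, C, E, F, H, J, K}. Minimal: {H}⁺ = {H, K}; {A}⁺ = {A, B, E, J, K} — none reach the full schema.
{B, H}⁺: H→K adds K; BHK→EF adds E, F; EFH→ABC adds A, C; A→EJ adds J → {A, B, C, E, F, H, J, K}. Minimal: {H}⁺ = {H, K}; {B}⁺ = {B} — none reach the full schema.
{H, J}⁺: J→BE adds B, E; H→K adds K; BHK→EF adds F; EFH→ABC adds A, C → {A, B, C, E, F, H, J, K}. Minimal: {J}⁺ = {B, E, J, K}; {H}⁺ = {H, K} — none reach the full schema.
{E, F, H}⁺: EFH→ABC adds A, B, C; E→K adds K; A→EJ adds J → {A, B, C, E, F, H, J, K}. Minimal: {F, H}⁺ = {F, H, K}; {E, H}⁺ = {E, H, K}; {E, F}⁺ = {E, F, K} — none reach the full schema.
Any other superkey contains one of these as a subset, so there are no further candidate keys.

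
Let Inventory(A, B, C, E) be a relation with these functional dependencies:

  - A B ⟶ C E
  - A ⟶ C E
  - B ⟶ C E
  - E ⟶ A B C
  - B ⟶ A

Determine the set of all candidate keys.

{A}, {B}, {E}

{A}⁺: A→CE adds C, E; E→ABC adds B → {A, B, C, E}.
{B}⁺: B→CE adds C, E; E→ABC adds A → {A, B, C, E}.
{E}⁺: E→ABC adds A, B, C → {A, B, C, E}.
Any other superkey contains one of these as a subset, so there are no further candidate keys.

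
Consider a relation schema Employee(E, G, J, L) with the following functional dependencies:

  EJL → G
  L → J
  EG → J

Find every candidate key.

{E, L}

Attributes E, L never appear on any right-hand side, so every candidate key must contain {E, L}.
{E, L}⁺ = {E, G, J, L}, which is all of the schema, so {E, L} is the only candidate key.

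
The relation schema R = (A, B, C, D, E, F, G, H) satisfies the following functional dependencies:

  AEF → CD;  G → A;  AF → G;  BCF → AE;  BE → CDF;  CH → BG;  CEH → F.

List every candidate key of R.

Attribute H never appears on the right-hand side of any dependency, so H must belong to every candidate key.
{H}⁺ = {H}, which is not all of the schema, so we must add further attributes.
{B, E, H}⁺: BE→CDF adds C, D, F; CH→BG adds G; G→A adds A → {A, B, C, D, E, F, G, H}. Minimal: {E, H}⁺ = {E, H}; {B, H}⁺ = {B, H}; {B, E}⁺ = {A, B, C, D, E, F, G} — none reach the full schema.
{C, E, H}⁺: CH→BG adds B, G; CEH→F adds F; G→A adds A; BE→CDF adds D → {A, B, C, D, E, F, G, H}. Minimal: {E, H}⁺ = {E, H}; {C, H}⁺ = {A, B, C, G, H}; {C, E}⁺ = {C, E} — none reach the full schema.
{C, F, H}⁺: CH→BG adds B, G; G→A adds A; BCF→AE adds E; BE→CDF adds D → {A, B, C, D, E, F, G, H}. Minimal: {F, H}⁺ = {F, H}; {C, H}⁺ = {A, B, C, G, H}; {C, F}⁺ = {C, F} — none reach the full schema.
{A, E, F, H}⁺: AEF→CD adds C, D; AF→G adds G; CH→BG adds B → {A, B, C, D, E, F, G, H}. Minimal: {E, F, H}⁺ = {E, F, H}; {A, F, H}⁺ = {A, F, G, H}; {A, E, H}⁺ = {A, E, H}; … — none reach the full schema.
{E, F, G, H}⁺: G→A adds A; AEF→CD adds C, D; CH→BG adds B → {A, B, C, D, E, F, G, H}. Minimal: {F, G, H}⁺ = {A, F, G, H}; {E, G, H}⁺ = {A, E, G, H}; {E, F, H}⁺ = {E, F, H}; … — none reach the full schema.

BEH, CEH, CFH, AEFH, EFGH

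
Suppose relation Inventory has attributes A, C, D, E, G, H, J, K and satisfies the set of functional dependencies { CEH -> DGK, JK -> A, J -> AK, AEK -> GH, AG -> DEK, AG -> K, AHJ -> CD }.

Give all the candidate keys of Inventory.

{E, J}⁺: J→AK adds A, K; AEK→GH adds G, H; AG→DEK adds D; AHJ→CD adds C → {A, C, D, E, G, H, J, K}. Minimal: {J}⁺ = {A, J, K}; {E}⁺ = {E} — none reach the full schema.
{G, J}⁺: J→AK adds A, K; AG→DEK adds D, E; AEK→GH adds H; AHJ→CD adds C → {A, C, D, E, G, H, J, K}. Minimal: {J}⁺ = {A, J, K}; {G}⁺ = {G} — none reach the full schema.
Any other superkey contains one of these as a subset, so there are no further candidate keys.

EJ, GJ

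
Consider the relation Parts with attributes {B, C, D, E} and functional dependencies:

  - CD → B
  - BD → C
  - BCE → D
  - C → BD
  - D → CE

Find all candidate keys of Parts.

(C); (D)

{C}⁺: C→BD adds B, D; D→CE adds E → {B, C, D, E}.
{D}⁺: D→CE adds C, E; CD→B adds B → {B, C, D, E}.
Any other superkey contains one of these as a subset, so there are no further candidate keys.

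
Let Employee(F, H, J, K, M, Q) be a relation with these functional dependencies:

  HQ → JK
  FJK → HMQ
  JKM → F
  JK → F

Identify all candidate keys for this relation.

{H, Q}⁺: HQ→JK adds J, K; JK→F adds F; FJK→HMQ adds M → {F, H, J, K, M, Q}. Minimal: {Q}⁺ = {Q}; {H}⁺ = {H} — none reach the full schema.
{J, K}⁺: JK→F adds F; FJK→HMQ adds H, M, Q → {F, H, J, K, M, Q}. Minimal: {K}⁺ = {K}; {J}⁺ = {J} — none reach the full schema.

HQ, JK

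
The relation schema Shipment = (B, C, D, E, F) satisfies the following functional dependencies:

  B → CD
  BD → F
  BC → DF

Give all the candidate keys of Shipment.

Attributes B, E never appear on any right-hand side, so every candidate key must contain {B, E}.
{B, E}⁺ = {B, C, D, E, F}, which is all of the schema, so {B, E} is the only candidate key.

{B, E}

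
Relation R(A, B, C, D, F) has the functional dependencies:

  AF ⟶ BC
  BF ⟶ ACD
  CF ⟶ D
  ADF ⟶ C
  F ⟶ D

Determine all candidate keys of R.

Attribute F never appears on the right-hand side of any dependency, so F must belong to every candidate key.
{F}⁺ = {D, F}, which is not all of the schema, so we must add further attributes.
{A, F}⁺: AF→BC adds B, C; BF→ACD adds D → {A, B, C, D, F}. Minimal: {F}⁺ = {D, F}; {A}⁺ = {A} — none reach the full schema.
{B, F}⁺: BF→ACD adds A, C, D → {A, B, C, D, F}. Minimal: {F}⁺ = {D, F}; {B}⁺ = {B} — none reach the full schema.

{A, F}; {B, F}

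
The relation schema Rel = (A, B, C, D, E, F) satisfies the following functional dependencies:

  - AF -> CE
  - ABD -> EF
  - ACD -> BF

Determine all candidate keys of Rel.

ABD, ACD, ADF

Attributes A, D never appear on any right-hand side, so every candidate key must contain {A, D}.
{A, D}⁺ = {A, D}, which is not all of the schema, so we must add further attributes.
{A, B, D}⁺: ABD→EF adds E, F; AF→CE adds C → {A, B, C, D, E, F}. Minimal: {B, D}⁺ = {B, D}; {A, D}⁺ = {A, D}; {A, B}⁺ = {A, B} — none reach the full schema.
{A, C, D}⁺: ACD→BF adds B, F; AF→CE adds E → {A, B, C, D, E, F}. Minimal: {C, D}⁺ = {C, D}; {A, D}⁺ = {A, D}; {A, C}⁺ = {A, C} — none reach the full schema.
{A, D, F}⁺: AF→CE adds C, E; ACD→BF adds B → {A, B, C, D, E, F}. Minimal: {D, F}⁺ = {D, F}; {A, F}⁺ = {A, C, E, F}; {A, D}⁺ = {A, D} — none reach the full schema.
Any other superkey contains one of these as a subset, so there are no further candidate keys.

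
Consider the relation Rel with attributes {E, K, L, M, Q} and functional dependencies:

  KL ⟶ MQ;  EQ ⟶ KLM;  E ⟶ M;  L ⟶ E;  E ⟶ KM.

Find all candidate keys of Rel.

(L); (E, Q)

{L}⁺: L→E adds E; E→KM adds K, M; KL→MQ adds Q → {E, K, L, M, Q}.
{E, Q}⁺: EQ→KLM adds K, L, M → {E, K, L, M, Q}.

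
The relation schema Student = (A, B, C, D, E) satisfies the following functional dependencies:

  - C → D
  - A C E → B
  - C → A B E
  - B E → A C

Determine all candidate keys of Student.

(C), (B, E)

{C}⁺: C→D adds D; C→ABE adds A, B, E → {A, B, C, D, E}.
{B, E}⁺: BE→AC adds A, C; C→D adds D → {A, B, C, D, E}. Minimal: {E}⁺ = {E}; {B}⁺ = {B} — none reach the full schema.
Any other superkey contains one of these as a subset, so there are no further candidate keys.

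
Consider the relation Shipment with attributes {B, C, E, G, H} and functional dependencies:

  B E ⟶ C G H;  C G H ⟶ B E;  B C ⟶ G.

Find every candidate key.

{B, E}; {B, C, H}; {C, G, H}

{B, E}⁺: BE→CGH adds C, G, H → {B, C, E, G, H}.
{B, C, H}⁺: BC→G adds G; CGH→BE adds E → {B, C, E, G, H}.
{C, G, H}⁺: CGH→BE adds B, E → {B, C, E, G, H}.
Any other superkey contains one of these as a subset, so there are no further candidate keys.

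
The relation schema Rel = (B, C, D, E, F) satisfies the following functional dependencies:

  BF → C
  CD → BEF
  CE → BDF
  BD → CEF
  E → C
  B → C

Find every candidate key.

(E), (B, D), (C, D)

{E}⁺: E→C adds C; CE→BDF adds B, D, F → {B, C, D, E, F}.
{B, D}⁺: BD→CEF adds C, E, F → {B, C, D, E, F}.
{C, D}⁺: CD→BEF adds B, E, F → {B, C, D, E, F}.
Any other superkey contains one of these as a subset, so there are no further candidate keys.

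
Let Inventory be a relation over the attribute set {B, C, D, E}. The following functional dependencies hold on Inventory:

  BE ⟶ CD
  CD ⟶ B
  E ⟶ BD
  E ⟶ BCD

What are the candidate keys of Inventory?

Attribute E never appears on the right-hand side of any dependency, so E must belong to every candidate key.
{E}⁺ = {B, C, D, E}, which is all of the schema, so {E} is the only candidate key.

{E}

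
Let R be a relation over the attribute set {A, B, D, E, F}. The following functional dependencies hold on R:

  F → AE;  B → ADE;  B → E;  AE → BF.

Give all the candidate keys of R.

{B}⁺: B→ADE adds A, D, E; AE→BF adds F → {A, B, D, E, F}.
{F}⁺: F→AE adds A, E; AE→BF adds B; B→ADE adds D → {A, B, D, E, F}.
{A, E}⁺: AE→BF adds B, F; B→ADE adds D → {A, B, D, E, F}. Minimal: {E}⁺ = {E}; {A}⁺ = {A} — none reach the full schema.

{B}, {F}, {A, E}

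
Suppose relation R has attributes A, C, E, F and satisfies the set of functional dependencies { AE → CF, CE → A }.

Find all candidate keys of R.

{A, E}, {C, E}

Attribute E never appears on the right-hand side of any dependency, so E must belong to every candidate key.
{E}⁺ = {E}, which is not all of the schema, so we must add further attributes.
{A, E}⁺: AE→CF adds C, F → {A, C, E, F}. Minimal: {E}⁺ = {E}; {A}⁺ = {A} — none reach the full schema.
{C, E}⁺: CE→A adds A; AE→CF adds F → {A, C, E, F}. Minimal: {E}⁺ = {E}; {C}⁺ = {C} — none reach the full schema.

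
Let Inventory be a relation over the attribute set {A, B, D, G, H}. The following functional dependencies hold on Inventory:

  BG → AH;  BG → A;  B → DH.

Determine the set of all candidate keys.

(B, G)

{B, G}⁺: BG→AH adds A, H; B→DH adds D → {A, B, D, G, H}. Minimal: {G}⁺ = {G}; {B}⁺ = {B, D, H} — none reach the full schema.
No other minimal superkey exists.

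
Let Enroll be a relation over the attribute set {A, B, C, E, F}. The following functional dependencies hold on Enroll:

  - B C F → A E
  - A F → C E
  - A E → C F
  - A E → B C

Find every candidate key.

(A, E), (A, F), (B, C, F)

{A, E}⁺: AE→CF adds C, F; AE→BC adds B → {A, B, C, E, F}.
{A, F}⁺: AF→CE adds C, E; AE→BC adds B → {A, B, C, E, F}.
{B, C, F}⁺: BCF→AE adds A, E → {A, B, C, E, F}.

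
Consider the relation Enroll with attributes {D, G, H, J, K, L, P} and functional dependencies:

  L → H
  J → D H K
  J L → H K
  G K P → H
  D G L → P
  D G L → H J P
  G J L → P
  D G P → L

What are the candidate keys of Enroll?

{D, G, L}, {D, G, P}, {G, J, L}, {G, J, P}

Attribute G never appears on the right-hand side of any dependency, so G must belong to every candidate key.
{G}⁺ = {G}, which is not all of the schema, so we must add further attributes.
{D, G, L}⁺: L→H adds H; DGL→P adds P; DGL→HJP adds J; J→DHK adds K → {D, G, H, J, K, L, P}.
{D, G, P}⁺: DGP→L adds L; L→H adds H; DGL→HJP adds J; J→DHK adds K → {D, G, H, J, K, L, P}.
{G, J, L}⁺: L→H adds H; J→DHK adds D, K; DGL→P adds P → {D, G, H, J, K, L, P}.
{G, J, P}⁺: J→DHK adds D, H, K; DGP→L adds L → {D, G, H, J, K, L, P}.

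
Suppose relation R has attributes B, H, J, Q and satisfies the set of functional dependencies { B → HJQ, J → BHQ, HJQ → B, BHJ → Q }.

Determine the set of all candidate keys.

{B}⁺: B→HJQ adds H, J, Q → {B, H, J, Q}.
{J}⁺: J→BHQ adds B, H, Q → {B, H, J, Q}.
Any other superkey contains one of these as a subset, so there are no further candidate keys.

(B); (J)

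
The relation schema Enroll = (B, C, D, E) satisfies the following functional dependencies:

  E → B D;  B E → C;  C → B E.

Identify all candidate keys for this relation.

{C}; {E}

{C}⁺: C→BE adds B, E; E→BD adds D → {B, C, D, E}.
{E}⁺: E→BD adds B, D; BE→C adds C → {B, C, D, E}.
Any other superkey contains one of these as a subset, so there are no further candidate keys.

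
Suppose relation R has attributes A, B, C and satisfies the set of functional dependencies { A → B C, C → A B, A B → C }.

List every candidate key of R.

{A}⁺: A→BC adds B, C → {A, B, C}.
{C}⁺: C→AB adds A, B → {A, B, C}.
Any other superkey contains one of these as a subset, so there are no further candidate keys.

{A}, {C}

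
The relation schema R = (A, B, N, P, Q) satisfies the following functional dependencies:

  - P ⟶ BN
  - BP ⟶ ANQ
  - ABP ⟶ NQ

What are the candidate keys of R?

{P}

Attribute P never appears on the right-hand side of any dependency, so P must belong to every candidate key.
{P}⁺ = {A, B, N, P, Q}, which is all of the schema, so {P} is the only candidate key.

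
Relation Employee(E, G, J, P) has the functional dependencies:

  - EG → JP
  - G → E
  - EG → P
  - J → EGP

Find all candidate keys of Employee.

{G}⁺: G→E adds E; EG→P adds P; EG→JP adds J → {E, G, J, P}.
{J}⁺: J→EGP adds E, G, P → {E, G, J, P}.

G, J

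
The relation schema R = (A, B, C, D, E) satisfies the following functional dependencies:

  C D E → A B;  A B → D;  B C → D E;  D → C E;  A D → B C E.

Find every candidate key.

{D}, {A, B}, {B, C}

{D}⁺: D→CE adds C, E; CDE→AB adds A, B → {A, B, C, D, E}.
{A, B}⁺: AB→D adds D; D→CE adds C, E → {A, B, C, D, E}. Minimal: {B}⁺ = {B}; {A}⁺ = {A} — none reach the full schema.
{B, C}⁺: BC→DE adds D, E; CDE→AB adds A → {A, B, C, D, E}. Minimal: {C}⁺ = {C}; {B}⁺ = {B} — none reach the full schema.
Any other superkey contains one of these as a subset, so there are no further candidate keys.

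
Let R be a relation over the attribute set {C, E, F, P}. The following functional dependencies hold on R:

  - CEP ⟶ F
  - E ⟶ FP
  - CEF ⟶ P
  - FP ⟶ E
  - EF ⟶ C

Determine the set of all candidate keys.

{E}, {F, P}

{E}⁺: E→FP adds F, P; EF→C adds C → {C, E, F, P}.
{F, P}⁺: FP→E adds E; EF→C adds C → {C, E, F, P}. Minimal: {P}⁺ = {P}; {F}⁺ = {F} — none reach the full schema.
Any other superkey contains one of these as a subset, so there are no further candidate keys.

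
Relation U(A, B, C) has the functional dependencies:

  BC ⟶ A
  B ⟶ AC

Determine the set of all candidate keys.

Attribute B never appears on the right-hand side of any dependency, so B must belong to every candidate key.
{B}⁺ = {A, B, C}, which is all of the schema, so {B} is the only candidate key.

(B)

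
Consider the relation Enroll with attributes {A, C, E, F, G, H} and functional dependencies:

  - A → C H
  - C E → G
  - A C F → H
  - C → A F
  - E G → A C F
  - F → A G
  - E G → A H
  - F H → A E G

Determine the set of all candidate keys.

(A), (C), (F), (E, G)

{A}⁺: A→CH adds C, H; C→AF adds F; F→AG adds G; FH→AEG adds E → {A, C, E, F, G, H}.
{C}⁺: C→AF adds A, F; F→AG adds G; A→CH adds H; FH→AEG adds E → {A, C, E, F, G, H}.
{F}⁺: F→AG adds A, G; A→CH adds C, H; FH→AEG adds E → {A, C, E, F, G, H}.
{E, G}⁺: EG→ACF adds A, C, F; EG→AH adds H → {A, C, E, F, G, H}. Minimal: {G}⁺ = {G}; {E}⁺ = {E} — none reach the full schema.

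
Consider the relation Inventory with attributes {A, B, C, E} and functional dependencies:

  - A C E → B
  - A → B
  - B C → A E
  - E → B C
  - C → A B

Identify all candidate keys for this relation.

{C}⁺: C→AB adds A, B; BC→AE adds E → {A, B, C, E}.
{E}⁺: E→BC adds B, C; C→AB adds A → {A, B, C, E}.
Any other superkey contains one of these as a subset, so there are no further candidate keys.

(C), (E)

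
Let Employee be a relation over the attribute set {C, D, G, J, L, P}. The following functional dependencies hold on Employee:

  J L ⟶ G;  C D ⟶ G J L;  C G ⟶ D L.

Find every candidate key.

Attributes C, P never appear on any right-hand side, so every candidate key must contain {C, P}.
{C, P}⁺ = {C, P}, which is not all of the schema, so we must add further attributes.
{C, D, P}⁺: CD→GJL adds G, J, L → {C, D, G, J, L, P}. Minimal: {D, P}⁺ = {D, P}; {C, P}⁺ = {C, P}; {C, D}⁺ = {C, D, G, J, L} — none reach the full schema.
{C, G, P}⁺: CG→DL adds D, L; CD→GJL adds J → {C, D, G, J, L, P}. Minimal: {G, P}⁺ = {G, P}; {C, P}⁺ = {C, P}; {C, G}⁺ = {C, D, G, J, L} — none reach the full schema.
{C, J, L, P}⁺: JL→G adds G; CG→DL adds D → {C, D, G, J, L, P}. Minimal: {J, L, P}⁺ = {G, J, L, P}; {C, L, P}⁺ = {C, L, P}; {C, J, P}⁺ = {C, J, P}; … — none reach the full schema.

{C, D, P}; {C, G, P}; {C, J, L, P}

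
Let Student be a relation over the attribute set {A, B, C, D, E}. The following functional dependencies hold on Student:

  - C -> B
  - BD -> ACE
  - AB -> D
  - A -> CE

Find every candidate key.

{A}⁺: A→CE adds C, E; C→B adds B; AB→D adds D → {A, B, C, D, E}.
{B, D}⁺: BD→ACE adds A, C, E → {A, B, C, D, E}.
{C, D}⁺: C→B adds B; BD→ACE adds A, E → {A, B, C, D, E}.
Any other superkey contains one of these as a subset, so there are no further candidate keys.

A, BD, CD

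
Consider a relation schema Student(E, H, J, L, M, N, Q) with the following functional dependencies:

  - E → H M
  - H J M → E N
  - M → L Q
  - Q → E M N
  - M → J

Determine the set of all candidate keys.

{E}; {M}; {Q}

{E}⁺: E→HM adds H, M; M→LQ adds L, Q; Q→EMN adds N; M→J adds J → {E, H, J, L, M, N, Q}.
{M}⁺: M→LQ adds L, Q; Q→EMN adds E, N; M→J adds J; E→HM adds H → {E, H, J, L, M, N, Q}.
{Q}⁺: Q→EMN adds E, M, N; M→J adds J; E→HM adds H; M→LQ adds L → {E, H, J, L, M, N, Q}.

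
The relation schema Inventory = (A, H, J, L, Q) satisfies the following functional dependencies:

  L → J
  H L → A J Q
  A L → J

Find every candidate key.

{H, L}

Attributes H, L never appear on any right-hand side, so every candidate key must contain {H, L}.
{H, L}⁺ = {A, H, J, L, Q}, which is all of the schema, so {H, L} is the only candidate key.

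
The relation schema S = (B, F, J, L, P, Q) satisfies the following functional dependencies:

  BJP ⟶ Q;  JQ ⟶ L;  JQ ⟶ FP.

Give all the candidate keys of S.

{B, J, P}; {B, J, Q}

Attributes B, J never appear on any right-hand side, so every candidate key must contain {B, J}.
{B, J}⁺ = {B, J}, which is not all of the schema, so we must add further attributes.
{B, J, P}⁺: BJP→Q adds Q; JQ→L adds L; JQ→FP adds F → {B, F, J, L, P, Q}.
{B, J, Q}⁺: JQ→L adds L; JQ→FP adds F, P → {B, F, J, L, P, Q}.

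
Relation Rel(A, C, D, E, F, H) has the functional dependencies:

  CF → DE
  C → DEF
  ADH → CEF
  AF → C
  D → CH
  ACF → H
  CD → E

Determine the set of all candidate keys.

{A, C}; {A, D}; {A, F}

Attribute A never appears on the right-hand side of any dependency, so A must belong to every candidate key.
{A}⁺ = {A}, which is not all of the schema, so we must add further attributes.
{A, C}⁺: C→DEF adds D, E, F; D→CH adds H → {A, C, D, E, F, H}. Minimal: {C}⁺ = {C, D, E, F, H}; {A}⁺ = {A} — none reach the full schema.
{A, D}⁺: D→CH adds C, H; CD→E adds E; C→DEF adds F → {A, C, D, E, F, H}. Minimal: {D}⁺ = {C, D, E, F, H}; {A}⁺ = {A} — none reach the full schema.
{A, F}⁺: AF→C adds C; ACF→H adds H; CF→DE adds D, E → {A, C, D, E, F, H}. Minimal: {F}⁺ = {F}; {A}⁺ = {A} — none reach the full schema.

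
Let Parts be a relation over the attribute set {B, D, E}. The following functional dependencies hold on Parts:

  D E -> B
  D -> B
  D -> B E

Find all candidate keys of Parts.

Attribute D never appears on the right-hand side of any dependency, so D must belong to every candidate key.
{D}⁺ = {B, D, E}, which is all of the schema, so {D} is the only candidate key.

{D}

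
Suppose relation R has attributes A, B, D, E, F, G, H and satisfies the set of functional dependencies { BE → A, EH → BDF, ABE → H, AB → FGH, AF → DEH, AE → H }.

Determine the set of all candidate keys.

{A, B}, {A, E}, {A, F}, {B, E}, {E, H}

{A, B}⁺: AB→FGH adds F, G, H; AF→DEH adds D, E → {A, B, D, E, F, G, H}.
{A, E}⁺: AE→H adds H; EH→BDF adds B, D, F; AB→FGH adds G → {A, B, D, E, F, G, H}.
{A, F}⁺: AF→DEH adds D, E, H; EH→BDF adds B; AB→FGH adds G → {A, B, D, E, F, G, H}.
{B, E}⁺: BE→A adds A; ABE→H adds H; AB→FGH adds F, G; AF→DEH adds D → {A, B, D, E, F, G, H}.
{E, H}⁺: EH→BDF adds B, D, F; BE→A adds A; AB→FGH adds G → {A, B, D, E, F, G, H}.
Any other superkey contains one of these as a subset, so there are no further candidate keys.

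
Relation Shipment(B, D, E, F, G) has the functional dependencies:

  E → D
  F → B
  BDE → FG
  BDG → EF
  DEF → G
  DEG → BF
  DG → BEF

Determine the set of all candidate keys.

{B, E}⁺: E→D adds D; BDE→FG adds F, G → {B, D, E, F, G}. Minimal: {E}⁺ = {D, E}; {B}⁺ = {B} — none reach the full schema.
{D, G}⁺: DG→BEF adds B, E, F → {B, D, E, F, G}. Minimal: {G}⁺ = {G}; {D}⁺ = {D} — none reach the full schema.
{E, F}⁺: E→D adds D; F→B adds B; BDE→FG adds G → {B, D, E, F, G}. Minimal: {F}⁺ = {B, F}; {E}⁺ = {D, E} — none reach the full schema.
{E, G}⁺: E→D adds D; DEG→BF adds B, F → {B, D, E, F, G}. Minimal: {G}⁺ = {G}; {E}⁺ = {D, E} — none reach the full schema.

(B, E), (D, G), (E, F), (E, G)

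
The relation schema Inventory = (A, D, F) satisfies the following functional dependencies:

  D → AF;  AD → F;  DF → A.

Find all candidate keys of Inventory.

(D)

{D}⁺: D→AF adds A, F → {A, D, F}.
No other minimal superkey exists.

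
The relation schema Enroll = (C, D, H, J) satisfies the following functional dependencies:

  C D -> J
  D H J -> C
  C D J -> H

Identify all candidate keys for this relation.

{C, D}, {D, H, J}

Attribute D never appears on the right-hand side of any dependency, so D must belong to every candidate key.
{D}⁺ = {D}, which is not all of the schema, so we must add further attributes.
{C, D}⁺: CD→J adds J; CDJ→H adds H → {C, D, H, J}. Minimal: {D}⁺ = {D}; {C}⁺ = {C} — none reach the full schema.
{D, H, J}⁺: DHJ→C adds C → {C, D, H, J}. Minimal: {H, J}⁺ = {H, J}; {D, J}⁺ = {D, J}; {D, H}⁺ = {D, H} — none reach the full schema.
Any other superkey contains one of these as a subset, so there are no further candidate keys.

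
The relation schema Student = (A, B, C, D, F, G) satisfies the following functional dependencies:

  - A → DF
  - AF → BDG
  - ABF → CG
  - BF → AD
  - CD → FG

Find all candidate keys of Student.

A, BF, BCD

{A}⁺: A→DF adds D, F; AF→BDG adds B, G; ABF→CG adds C → {A, B, C, D, F, G}.
{B, F}⁺: BF→AD adds A, D; AF→BDG adds G; ABF→CG adds C → {A, B, C, D, F, G}. Minimal: {F}⁺ = {F}; {B}⁺ = {B} — none reach the full schema.
{B, C, D}⁺: CD→FG adds F, G; BF→AD adds A → {A, B, C, D, F, G}. Minimal: {C, D}⁺ = {C, D, F, G}; {B, D}⁺ = {B, D}; {B, C}⁺ = {B, C} — none reach the full schema.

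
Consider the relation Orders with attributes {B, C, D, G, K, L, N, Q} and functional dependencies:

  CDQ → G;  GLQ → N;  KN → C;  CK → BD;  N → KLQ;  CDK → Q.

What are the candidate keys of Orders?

N; CKL; GLQ; CDLQ

{N}⁺: N→KLQ adds K, L, Q; KN→C adds C; CK→BD adds B, D; CDQ→G adds G → {B, C, D, G, K, L, N, Q}.
{C, K, L}⁺: CK→BD adds B, D; CDK→Q adds Q; CDQ→G adds G; GLQ→N adds N → {B, C, D, G, K, L, N, Q}. Minimal: {K, L}⁺ = {K, L}; {C, L}⁺ = {C, L}; {C, K}⁺ = {B, C, D, G, K, Q} — none reach the full schema.
{G, L, Q}⁺: GLQ→N adds N; N→KLQ adds K; KN→C adds C; CK→BD adds B, D → {B, C, D, G, K, L, N, Q}. Minimal: {L, Q}⁺ = {L, Q}; {G, Q}⁺ = {G, Q}; {G, L}⁺ = {G, L} — none reach the full schema.
{C, D, L, Q}⁺: CDQ→G adds G; GLQ→N adds N; N→KLQ adds K; CK→BD adds B → {B, C, D, G, K, L, N, Q}. Minimal: {D, L, Q}⁺ = {D, L, Q}; {C, L, Q}⁺ = {C, L, Q}; {C, D, Q}⁺ = {C, D, G, Q}; … — none reach the full schema.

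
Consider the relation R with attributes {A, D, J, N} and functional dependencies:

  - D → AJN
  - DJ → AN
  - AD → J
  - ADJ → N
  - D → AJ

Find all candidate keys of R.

D

{D}⁺: D→AJN adds A, J, N → {A, D, J, N}.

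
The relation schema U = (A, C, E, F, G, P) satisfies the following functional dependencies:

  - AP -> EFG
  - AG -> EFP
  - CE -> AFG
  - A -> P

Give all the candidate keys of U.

(A, C); (C, E)

Attribute C never appears on the right-hand side of any dependency, so C must belong to every candidate key.
{C}⁺ = {C}, which is not all of the schema, so we must add further attributes.
{A, C}⁺: A→P adds P; AP→EFG adds E, F, G → {A, C, E, F, G, P}. Minimal: {C}⁺ = {C}; {A}⁺ = {A, E, F, G, P} — none reach the full schema.
{C, E}⁺: CE→AFG adds A, F, G; A→P adds P → {A, C, E, F, G, P}. Minimal: {E}⁺ = {E}; {C}⁺ = {C} — none reach the full schema.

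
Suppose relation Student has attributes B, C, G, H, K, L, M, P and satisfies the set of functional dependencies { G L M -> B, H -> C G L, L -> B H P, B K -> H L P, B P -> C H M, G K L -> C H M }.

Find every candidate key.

Attribute K never appears on the right-hand side of any dependency, so K must belong to every candidate key.
{K}⁺ = {K}, which is not all of the schema, so we must add further attributes.
{B, K}⁺: BK→HLP adds H, L, P; BP→CHM adds C, M; H→CGL adds G → {B, C, G, H, K, L, M, P}. Minimal: {K}⁺ = {K}; {B}⁺ = {B} — none reach the full schema.
{H, K}⁺: H→CGL adds C, G, L; L→BHP adds B, P; BP→CHM adds M → {B, C, G, H, K, L, M, P}. Minimal: {K}⁺ = {K}; {H}⁺ = {B, C, G, H, L, M, P} — none reach the full schema.
{K, L}⁺: L→BHP adds B, H, P; BP→CHM adds C, M; H→CGL adds G → {B, C, G, H, K, L, M, P}. Minimal: {L}⁺ = {B, C, G, H, L, M, P}; {K}⁺ = {K} — none reach the full schema.

{B, K}; {H, K}; {K, L}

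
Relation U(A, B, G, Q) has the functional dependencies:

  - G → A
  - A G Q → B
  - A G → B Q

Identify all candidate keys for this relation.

{G}

Attribute G never appears on the right-hand side of any dependency, so G must belong to every candidate key.
{G}⁺ = {A, B, G, Q}, which is all of the schema, so {G} is the only candidate key.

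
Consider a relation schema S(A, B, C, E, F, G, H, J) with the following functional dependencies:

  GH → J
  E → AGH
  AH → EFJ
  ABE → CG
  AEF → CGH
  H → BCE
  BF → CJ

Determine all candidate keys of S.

{E}, {H}

{E}⁺: E→AGH adds A, G, H; AH→EFJ adds F, J; AEF→CGH adds C; H→BCE adds B → {A, B, C, E, F, G, H, J}.
{H}⁺: H→BCE adds B, C, E; E→AGH adds A, G; AH→EFJ adds F, J → {A, B, C, E, F, G, H, J}.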